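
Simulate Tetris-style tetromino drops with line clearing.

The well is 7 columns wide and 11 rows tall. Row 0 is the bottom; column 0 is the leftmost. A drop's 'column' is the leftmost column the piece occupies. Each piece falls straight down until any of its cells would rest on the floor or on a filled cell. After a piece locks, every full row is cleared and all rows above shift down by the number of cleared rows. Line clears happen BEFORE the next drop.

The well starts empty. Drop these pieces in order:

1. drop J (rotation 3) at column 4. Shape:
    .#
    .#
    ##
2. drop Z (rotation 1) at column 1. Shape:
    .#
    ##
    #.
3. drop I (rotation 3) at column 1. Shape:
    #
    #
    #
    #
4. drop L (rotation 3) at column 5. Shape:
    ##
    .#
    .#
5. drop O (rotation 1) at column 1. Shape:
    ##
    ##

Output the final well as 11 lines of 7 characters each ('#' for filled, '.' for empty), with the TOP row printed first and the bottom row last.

Drop 1: J rot3 at col 4 lands with bottom-row=0; cleared 0 line(s) (total 0); column heights now [0 0 0 0 1 3 0], max=3
Drop 2: Z rot1 at col 1 lands with bottom-row=0; cleared 0 line(s) (total 0); column heights now [0 2 3 0 1 3 0], max=3
Drop 3: I rot3 at col 1 lands with bottom-row=2; cleared 0 line(s) (total 0); column heights now [0 6 3 0 1 3 0], max=6
Drop 4: L rot3 at col 5 lands with bottom-row=1; cleared 0 line(s) (total 0); column heights now [0 6 3 0 1 4 4], max=6
Drop 5: O rot1 at col 1 lands with bottom-row=6; cleared 0 line(s) (total 0); column heights now [0 8 8 0 1 4 4], max=8

Answer: .......
.......
.......
.##....
.##....
.#.....
.#.....
.#...##
.##..##
.##..##
.#..##.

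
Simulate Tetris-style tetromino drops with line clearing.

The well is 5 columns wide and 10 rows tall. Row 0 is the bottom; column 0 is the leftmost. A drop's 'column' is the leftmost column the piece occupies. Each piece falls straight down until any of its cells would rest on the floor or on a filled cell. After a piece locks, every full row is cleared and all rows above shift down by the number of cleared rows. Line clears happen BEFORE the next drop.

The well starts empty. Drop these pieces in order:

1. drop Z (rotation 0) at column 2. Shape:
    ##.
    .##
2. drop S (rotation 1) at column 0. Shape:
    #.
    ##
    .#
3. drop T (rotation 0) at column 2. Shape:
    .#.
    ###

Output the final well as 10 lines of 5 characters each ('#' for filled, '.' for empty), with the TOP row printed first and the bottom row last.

Answer: .....
.....
.....
.....
.....
.....
...#.
#.###
####.
.#.##

Derivation:
Drop 1: Z rot0 at col 2 lands with bottom-row=0; cleared 0 line(s) (total 0); column heights now [0 0 2 2 1], max=2
Drop 2: S rot1 at col 0 lands with bottom-row=0; cleared 0 line(s) (total 0); column heights now [3 2 2 2 1], max=3
Drop 3: T rot0 at col 2 lands with bottom-row=2; cleared 0 line(s) (total 0); column heights now [3 2 3 4 3], max=4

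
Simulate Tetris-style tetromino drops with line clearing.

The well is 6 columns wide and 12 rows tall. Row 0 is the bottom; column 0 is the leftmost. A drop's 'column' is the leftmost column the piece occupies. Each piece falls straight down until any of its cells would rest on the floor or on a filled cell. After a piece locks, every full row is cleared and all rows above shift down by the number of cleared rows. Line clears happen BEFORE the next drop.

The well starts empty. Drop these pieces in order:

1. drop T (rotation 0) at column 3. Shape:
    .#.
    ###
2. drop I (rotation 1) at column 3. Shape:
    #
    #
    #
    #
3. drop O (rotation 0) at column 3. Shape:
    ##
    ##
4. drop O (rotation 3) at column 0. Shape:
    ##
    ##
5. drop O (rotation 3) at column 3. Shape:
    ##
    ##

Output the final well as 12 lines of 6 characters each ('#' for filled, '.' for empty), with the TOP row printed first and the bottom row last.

Drop 1: T rot0 at col 3 lands with bottom-row=0; cleared 0 line(s) (total 0); column heights now [0 0 0 1 2 1], max=2
Drop 2: I rot1 at col 3 lands with bottom-row=1; cleared 0 line(s) (total 0); column heights now [0 0 0 5 2 1], max=5
Drop 3: O rot0 at col 3 lands with bottom-row=5; cleared 0 line(s) (total 0); column heights now [0 0 0 7 7 1], max=7
Drop 4: O rot3 at col 0 lands with bottom-row=0; cleared 0 line(s) (total 0); column heights now [2 2 0 7 7 1], max=7
Drop 5: O rot3 at col 3 lands with bottom-row=7; cleared 0 line(s) (total 0); column heights now [2 2 0 9 9 1], max=9

Answer: ......
......
......
...##.
...##.
...##.
...##.
...#..
...#..
...#..
##.##.
##.###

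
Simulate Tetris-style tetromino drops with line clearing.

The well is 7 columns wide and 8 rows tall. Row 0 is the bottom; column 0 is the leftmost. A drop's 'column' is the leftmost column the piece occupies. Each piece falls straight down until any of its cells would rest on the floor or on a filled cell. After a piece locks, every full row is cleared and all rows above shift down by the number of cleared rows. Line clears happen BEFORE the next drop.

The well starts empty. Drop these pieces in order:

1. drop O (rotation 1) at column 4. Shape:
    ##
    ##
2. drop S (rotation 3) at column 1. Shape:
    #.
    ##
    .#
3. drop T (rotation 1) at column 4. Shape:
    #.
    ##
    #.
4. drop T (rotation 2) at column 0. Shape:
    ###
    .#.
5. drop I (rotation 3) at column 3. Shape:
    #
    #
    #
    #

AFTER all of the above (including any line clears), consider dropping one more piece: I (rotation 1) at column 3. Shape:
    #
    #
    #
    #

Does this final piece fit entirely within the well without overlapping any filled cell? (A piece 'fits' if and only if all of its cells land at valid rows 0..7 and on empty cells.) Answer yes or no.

Drop 1: O rot1 at col 4 lands with bottom-row=0; cleared 0 line(s) (total 0); column heights now [0 0 0 0 2 2 0], max=2
Drop 2: S rot3 at col 1 lands with bottom-row=0; cleared 0 line(s) (total 0); column heights now [0 3 2 0 2 2 0], max=3
Drop 3: T rot1 at col 4 lands with bottom-row=2; cleared 0 line(s) (total 0); column heights now [0 3 2 0 5 4 0], max=5
Drop 4: T rot2 at col 0 lands with bottom-row=3; cleared 0 line(s) (total 0); column heights now [5 5 5 0 5 4 0], max=5
Drop 5: I rot3 at col 3 lands with bottom-row=0; cleared 0 line(s) (total 0); column heights now [5 5 5 4 5 4 0], max=5
Test piece I rot1 at col 3 (width 1): heights before test = [5 5 5 4 5 4 0]; fits = True

Answer: yes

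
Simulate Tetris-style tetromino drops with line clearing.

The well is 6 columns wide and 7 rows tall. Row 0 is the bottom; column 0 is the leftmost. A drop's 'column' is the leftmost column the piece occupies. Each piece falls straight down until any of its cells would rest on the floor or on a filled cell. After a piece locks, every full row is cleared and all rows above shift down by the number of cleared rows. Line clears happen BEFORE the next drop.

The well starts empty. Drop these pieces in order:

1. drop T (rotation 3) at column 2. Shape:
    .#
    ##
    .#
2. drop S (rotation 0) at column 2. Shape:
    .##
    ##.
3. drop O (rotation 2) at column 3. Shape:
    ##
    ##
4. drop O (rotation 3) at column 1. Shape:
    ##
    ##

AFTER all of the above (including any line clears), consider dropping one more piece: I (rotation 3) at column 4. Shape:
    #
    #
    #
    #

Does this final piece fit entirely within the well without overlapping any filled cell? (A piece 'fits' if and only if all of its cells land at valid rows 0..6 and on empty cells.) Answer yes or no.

Drop 1: T rot3 at col 2 lands with bottom-row=0; cleared 0 line(s) (total 0); column heights now [0 0 2 3 0 0], max=3
Drop 2: S rot0 at col 2 lands with bottom-row=3; cleared 0 line(s) (total 0); column heights now [0 0 4 5 5 0], max=5
Drop 3: O rot2 at col 3 lands with bottom-row=5; cleared 0 line(s) (total 0); column heights now [0 0 4 7 7 0], max=7
Drop 4: O rot3 at col 1 lands with bottom-row=4; cleared 0 line(s) (total 0); column heights now [0 6 6 7 7 0], max=7
Test piece I rot3 at col 4 (width 1): heights before test = [0 6 6 7 7 0]; fits = False

Answer: no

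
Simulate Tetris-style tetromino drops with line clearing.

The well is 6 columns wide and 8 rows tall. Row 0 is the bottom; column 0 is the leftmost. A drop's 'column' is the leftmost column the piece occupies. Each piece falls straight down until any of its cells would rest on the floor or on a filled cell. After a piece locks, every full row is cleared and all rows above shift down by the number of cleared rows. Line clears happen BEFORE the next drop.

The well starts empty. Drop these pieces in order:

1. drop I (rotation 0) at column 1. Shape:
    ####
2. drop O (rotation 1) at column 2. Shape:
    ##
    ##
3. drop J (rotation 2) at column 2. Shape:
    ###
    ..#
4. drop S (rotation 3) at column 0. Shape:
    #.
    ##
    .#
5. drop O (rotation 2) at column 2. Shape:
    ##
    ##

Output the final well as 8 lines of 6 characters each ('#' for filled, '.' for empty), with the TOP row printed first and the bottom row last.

Answer: ......
......
..##..
..##..
#.###.
#####.
.###..
.####.

Derivation:
Drop 1: I rot0 at col 1 lands with bottom-row=0; cleared 0 line(s) (total 0); column heights now [0 1 1 1 1 0], max=1
Drop 2: O rot1 at col 2 lands with bottom-row=1; cleared 0 line(s) (total 0); column heights now [0 1 3 3 1 0], max=3
Drop 3: J rot2 at col 2 lands with bottom-row=2; cleared 0 line(s) (total 0); column heights now [0 1 4 4 4 0], max=4
Drop 4: S rot3 at col 0 lands with bottom-row=1; cleared 0 line(s) (total 0); column heights now [4 3 4 4 4 0], max=4
Drop 5: O rot2 at col 2 lands with bottom-row=4; cleared 0 line(s) (total 0); column heights now [4 3 6 6 4 0], max=6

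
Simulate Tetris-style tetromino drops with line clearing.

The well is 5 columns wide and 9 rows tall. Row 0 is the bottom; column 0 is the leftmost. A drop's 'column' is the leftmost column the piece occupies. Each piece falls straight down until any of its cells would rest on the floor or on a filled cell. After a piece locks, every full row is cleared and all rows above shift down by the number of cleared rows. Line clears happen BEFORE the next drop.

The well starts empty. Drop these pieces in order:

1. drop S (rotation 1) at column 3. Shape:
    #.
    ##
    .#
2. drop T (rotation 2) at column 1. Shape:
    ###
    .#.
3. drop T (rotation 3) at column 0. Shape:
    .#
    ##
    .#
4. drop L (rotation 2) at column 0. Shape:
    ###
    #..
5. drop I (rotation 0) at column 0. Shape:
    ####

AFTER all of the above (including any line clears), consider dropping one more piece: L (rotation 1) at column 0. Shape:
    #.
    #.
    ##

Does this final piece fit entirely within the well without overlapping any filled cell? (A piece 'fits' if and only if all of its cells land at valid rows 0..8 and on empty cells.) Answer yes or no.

Answer: no

Derivation:
Drop 1: S rot1 at col 3 lands with bottom-row=0; cleared 0 line(s) (total 0); column heights now [0 0 0 3 2], max=3
Drop 2: T rot2 at col 1 lands with bottom-row=2; cleared 0 line(s) (total 0); column heights now [0 4 4 4 2], max=4
Drop 3: T rot3 at col 0 lands with bottom-row=4; cleared 0 line(s) (total 0); column heights now [6 7 4 4 2], max=7
Drop 4: L rot2 at col 0 lands with bottom-row=6; cleared 0 line(s) (total 0); column heights now [8 8 8 4 2], max=8
Drop 5: I rot0 at col 0 lands with bottom-row=8; cleared 0 line(s) (total 0); column heights now [9 9 9 9 2], max=9
Test piece L rot1 at col 0 (width 2): heights before test = [9 9 9 9 2]; fits = False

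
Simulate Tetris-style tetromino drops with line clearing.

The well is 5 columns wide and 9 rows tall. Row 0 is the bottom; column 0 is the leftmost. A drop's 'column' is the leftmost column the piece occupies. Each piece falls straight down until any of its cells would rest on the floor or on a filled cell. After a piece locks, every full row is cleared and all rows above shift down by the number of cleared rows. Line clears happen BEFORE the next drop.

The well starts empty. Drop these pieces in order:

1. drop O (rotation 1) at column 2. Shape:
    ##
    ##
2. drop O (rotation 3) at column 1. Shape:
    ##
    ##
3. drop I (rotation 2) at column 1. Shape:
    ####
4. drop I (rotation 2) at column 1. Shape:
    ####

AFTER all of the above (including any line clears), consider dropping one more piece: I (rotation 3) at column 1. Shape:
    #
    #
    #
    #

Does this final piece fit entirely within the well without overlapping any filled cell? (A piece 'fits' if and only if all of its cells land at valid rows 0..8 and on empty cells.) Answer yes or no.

Drop 1: O rot1 at col 2 lands with bottom-row=0; cleared 0 line(s) (total 0); column heights now [0 0 2 2 0], max=2
Drop 2: O rot3 at col 1 lands with bottom-row=2; cleared 0 line(s) (total 0); column heights now [0 4 4 2 0], max=4
Drop 3: I rot2 at col 1 lands with bottom-row=4; cleared 0 line(s) (total 0); column heights now [0 5 5 5 5], max=5
Drop 4: I rot2 at col 1 lands with bottom-row=5; cleared 0 line(s) (total 0); column heights now [0 6 6 6 6], max=6
Test piece I rot3 at col 1 (width 1): heights before test = [0 6 6 6 6]; fits = False

Answer: no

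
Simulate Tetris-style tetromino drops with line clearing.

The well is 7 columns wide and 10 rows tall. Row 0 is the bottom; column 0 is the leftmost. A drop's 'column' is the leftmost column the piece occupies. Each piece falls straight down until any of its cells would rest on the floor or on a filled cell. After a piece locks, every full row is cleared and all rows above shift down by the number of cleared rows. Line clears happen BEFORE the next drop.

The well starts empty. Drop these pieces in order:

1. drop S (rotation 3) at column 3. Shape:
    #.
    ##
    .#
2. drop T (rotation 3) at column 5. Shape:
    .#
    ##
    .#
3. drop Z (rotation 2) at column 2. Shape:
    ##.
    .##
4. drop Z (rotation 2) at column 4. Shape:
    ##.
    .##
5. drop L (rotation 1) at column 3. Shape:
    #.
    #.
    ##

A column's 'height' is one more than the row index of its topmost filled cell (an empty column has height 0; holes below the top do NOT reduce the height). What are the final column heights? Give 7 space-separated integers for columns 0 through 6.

Drop 1: S rot3 at col 3 lands with bottom-row=0; cleared 0 line(s) (total 0); column heights now [0 0 0 3 2 0 0], max=3
Drop 2: T rot3 at col 5 lands with bottom-row=0; cleared 0 line(s) (total 0); column heights now [0 0 0 3 2 2 3], max=3
Drop 3: Z rot2 at col 2 lands with bottom-row=3; cleared 0 line(s) (total 0); column heights now [0 0 5 5 4 2 3], max=5
Drop 4: Z rot2 at col 4 lands with bottom-row=3; cleared 0 line(s) (total 0); column heights now [0 0 5 5 5 5 4], max=5
Drop 5: L rot1 at col 3 lands with bottom-row=5; cleared 0 line(s) (total 0); column heights now [0 0 5 8 6 5 4], max=8

Answer: 0 0 5 8 6 5 4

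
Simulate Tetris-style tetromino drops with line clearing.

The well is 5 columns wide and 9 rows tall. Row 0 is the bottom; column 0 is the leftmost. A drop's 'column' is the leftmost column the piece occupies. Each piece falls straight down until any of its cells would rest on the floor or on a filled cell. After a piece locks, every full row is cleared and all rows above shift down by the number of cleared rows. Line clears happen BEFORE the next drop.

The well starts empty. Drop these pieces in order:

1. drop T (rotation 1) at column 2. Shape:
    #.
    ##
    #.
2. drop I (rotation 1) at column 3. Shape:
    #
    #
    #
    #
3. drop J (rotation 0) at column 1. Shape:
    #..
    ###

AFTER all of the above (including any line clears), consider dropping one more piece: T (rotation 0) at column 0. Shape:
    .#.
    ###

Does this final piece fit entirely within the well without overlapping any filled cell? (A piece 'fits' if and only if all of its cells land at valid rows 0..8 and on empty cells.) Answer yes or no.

Answer: no

Derivation:
Drop 1: T rot1 at col 2 lands with bottom-row=0; cleared 0 line(s) (total 0); column heights now [0 0 3 2 0], max=3
Drop 2: I rot1 at col 3 lands with bottom-row=2; cleared 0 line(s) (total 0); column heights now [0 0 3 6 0], max=6
Drop 3: J rot0 at col 1 lands with bottom-row=6; cleared 0 line(s) (total 0); column heights now [0 8 7 7 0], max=8
Test piece T rot0 at col 0 (width 3): heights before test = [0 8 7 7 0]; fits = False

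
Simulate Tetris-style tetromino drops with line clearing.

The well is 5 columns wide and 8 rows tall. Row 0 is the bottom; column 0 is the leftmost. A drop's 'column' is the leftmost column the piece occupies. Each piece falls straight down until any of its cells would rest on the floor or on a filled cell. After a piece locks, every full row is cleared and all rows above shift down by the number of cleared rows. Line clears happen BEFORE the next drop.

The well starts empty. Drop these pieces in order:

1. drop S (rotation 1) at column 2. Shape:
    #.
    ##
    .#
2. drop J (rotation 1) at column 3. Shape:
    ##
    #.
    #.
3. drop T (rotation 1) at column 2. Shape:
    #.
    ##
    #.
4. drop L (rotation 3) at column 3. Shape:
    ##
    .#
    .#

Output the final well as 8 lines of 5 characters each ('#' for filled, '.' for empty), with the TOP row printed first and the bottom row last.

Answer: ...##
..#.#
..###
..###
...#.
..##.
..##.
...#.

Derivation:
Drop 1: S rot1 at col 2 lands with bottom-row=0; cleared 0 line(s) (total 0); column heights now [0 0 3 2 0], max=3
Drop 2: J rot1 at col 3 lands with bottom-row=2; cleared 0 line(s) (total 0); column heights now [0 0 3 5 5], max=5
Drop 3: T rot1 at col 2 lands with bottom-row=4; cleared 0 line(s) (total 0); column heights now [0 0 7 6 5], max=7
Drop 4: L rot3 at col 3 lands with bottom-row=5; cleared 0 line(s) (total 0); column heights now [0 0 7 8 8], max=8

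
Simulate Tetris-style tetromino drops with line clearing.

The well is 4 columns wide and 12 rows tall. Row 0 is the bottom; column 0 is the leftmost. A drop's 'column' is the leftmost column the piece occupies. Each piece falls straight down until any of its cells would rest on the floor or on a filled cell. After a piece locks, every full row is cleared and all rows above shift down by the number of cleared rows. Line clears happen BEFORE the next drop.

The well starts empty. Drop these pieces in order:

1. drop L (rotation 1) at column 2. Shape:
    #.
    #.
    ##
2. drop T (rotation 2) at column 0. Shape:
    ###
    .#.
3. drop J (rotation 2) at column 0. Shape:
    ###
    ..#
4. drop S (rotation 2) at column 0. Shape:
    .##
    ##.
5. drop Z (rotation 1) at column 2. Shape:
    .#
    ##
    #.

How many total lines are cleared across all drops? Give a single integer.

Drop 1: L rot1 at col 2 lands with bottom-row=0; cleared 0 line(s) (total 0); column heights now [0 0 3 1], max=3
Drop 2: T rot2 at col 0 lands with bottom-row=2; cleared 0 line(s) (total 0); column heights now [4 4 4 1], max=4
Drop 3: J rot2 at col 0 lands with bottom-row=4; cleared 0 line(s) (total 0); column heights now [6 6 6 1], max=6
Drop 4: S rot2 at col 0 lands with bottom-row=6; cleared 0 line(s) (total 0); column heights now [7 8 8 1], max=8
Drop 5: Z rot1 at col 2 lands with bottom-row=8; cleared 0 line(s) (total 0); column heights now [7 8 10 11], max=11

Answer: 0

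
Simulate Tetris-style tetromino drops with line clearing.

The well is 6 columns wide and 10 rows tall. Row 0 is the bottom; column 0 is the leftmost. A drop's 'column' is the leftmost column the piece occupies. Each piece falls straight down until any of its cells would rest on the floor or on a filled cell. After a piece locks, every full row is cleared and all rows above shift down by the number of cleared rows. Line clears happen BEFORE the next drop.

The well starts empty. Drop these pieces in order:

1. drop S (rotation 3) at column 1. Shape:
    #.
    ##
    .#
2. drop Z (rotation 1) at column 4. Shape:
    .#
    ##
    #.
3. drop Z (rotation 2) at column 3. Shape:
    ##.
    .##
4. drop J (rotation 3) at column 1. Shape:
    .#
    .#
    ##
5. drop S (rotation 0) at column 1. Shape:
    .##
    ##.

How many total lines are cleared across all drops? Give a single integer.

Answer: 0

Derivation:
Drop 1: S rot3 at col 1 lands with bottom-row=0; cleared 0 line(s) (total 0); column heights now [0 3 2 0 0 0], max=3
Drop 2: Z rot1 at col 4 lands with bottom-row=0; cleared 0 line(s) (total 0); column heights now [0 3 2 0 2 3], max=3
Drop 3: Z rot2 at col 3 lands with bottom-row=3; cleared 0 line(s) (total 0); column heights now [0 3 2 5 5 4], max=5
Drop 4: J rot3 at col 1 lands with bottom-row=3; cleared 0 line(s) (total 0); column heights now [0 4 6 5 5 4], max=6
Drop 5: S rot0 at col 1 lands with bottom-row=6; cleared 0 line(s) (total 0); column heights now [0 7 8 8 5 4], max=8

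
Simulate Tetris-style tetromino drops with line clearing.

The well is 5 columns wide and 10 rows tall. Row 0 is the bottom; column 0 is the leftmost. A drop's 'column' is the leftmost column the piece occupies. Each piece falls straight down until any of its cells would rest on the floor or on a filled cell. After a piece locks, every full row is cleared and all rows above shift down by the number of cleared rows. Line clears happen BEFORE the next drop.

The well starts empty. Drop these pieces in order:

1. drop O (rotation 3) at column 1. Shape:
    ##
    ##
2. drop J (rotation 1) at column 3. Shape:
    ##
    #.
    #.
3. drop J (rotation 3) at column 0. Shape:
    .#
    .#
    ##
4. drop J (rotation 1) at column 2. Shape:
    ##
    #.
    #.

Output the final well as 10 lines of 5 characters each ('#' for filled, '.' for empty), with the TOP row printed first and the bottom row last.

Answer: .....
.....
.....
.....
.....
.....
.###.
.##..
.###.
.###.

Derivation:
Drop 1: O rot3 at col 1 lands with bottom-row=0; cleared 0 line(s) (total 0); column heights now [0 2 2 0 0], max=2
Drop 2: J rot1 at col 3 lands with bottom-row=0; cleared 0 line(s) (total 0); column heights now [0 2 2 3 3], max=3
Drop 3: J rot3 at col 0 lands with bottom-row=2; cleared 0 line(s) (total 0); column heights now [3 5 2 3 3], max=5
Drop 4: J rot1 at col 2 lands with bottom-row=2; cleared 1 line(s) (total 1); column heights now [0 4 4 4 0], max=4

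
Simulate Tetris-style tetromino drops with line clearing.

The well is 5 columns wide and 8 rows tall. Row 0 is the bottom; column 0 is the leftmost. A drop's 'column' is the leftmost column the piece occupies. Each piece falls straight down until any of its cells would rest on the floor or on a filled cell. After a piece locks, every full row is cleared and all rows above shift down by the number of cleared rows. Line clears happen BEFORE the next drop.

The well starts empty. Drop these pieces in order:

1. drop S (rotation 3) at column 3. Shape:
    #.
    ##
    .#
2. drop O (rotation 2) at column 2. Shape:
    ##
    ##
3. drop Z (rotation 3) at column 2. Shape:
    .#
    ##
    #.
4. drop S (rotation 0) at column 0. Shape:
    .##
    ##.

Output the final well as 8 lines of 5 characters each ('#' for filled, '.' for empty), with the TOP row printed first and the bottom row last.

Answer: .###.
####.
..#..
..##.
..##.
...#.
...##
....#

Derivation:
Drop 1: S rot3 at col 3 lands with bottom-row=0; cleared 0 line(s) (total 0); column heights now [0 0 0 3 2], max=3
Drop 2: O rot2 at col 2 lands with bottom-row=3; cleared 0 line(s) (total 0); column heights now [0 0 5 5 2], max=5
Drop 3: Z rot3 at col 2 lands with bottom-row=5; cleared 0 line(s) (total 0); column heights now [0 0 7 8 2], max=8
Drop 4: S rot0 at col 0 lands with bottom-row=6; cleared 0 line(s) (total 0); column heights now [7 8 8 8 2], max=8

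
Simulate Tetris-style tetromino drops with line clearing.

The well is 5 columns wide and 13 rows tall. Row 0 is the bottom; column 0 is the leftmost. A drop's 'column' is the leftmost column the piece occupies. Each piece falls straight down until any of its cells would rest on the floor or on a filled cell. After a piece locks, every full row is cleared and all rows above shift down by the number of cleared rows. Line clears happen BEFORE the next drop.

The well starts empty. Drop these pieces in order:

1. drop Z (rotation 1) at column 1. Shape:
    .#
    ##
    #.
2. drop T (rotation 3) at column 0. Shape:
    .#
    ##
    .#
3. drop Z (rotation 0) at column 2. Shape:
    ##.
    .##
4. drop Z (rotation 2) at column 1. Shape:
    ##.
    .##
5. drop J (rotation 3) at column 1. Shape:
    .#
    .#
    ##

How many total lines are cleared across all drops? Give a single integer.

Answer: 0

Derivation:
Drop 1: Z rot1 at col 1 lands with bottom-row=0; cleared 0 line(s) (total 0); column heights now [0 2 3 0 0], max=3
Drop 2: T rot3 at col 0 lands with bottom-row=2; cleared 0 line(s) (total 0); column heights now [4 5 3 0 0], max=5
Drop 3: Z rot0 at col 2 lands with bottom-row=2; cleared 0 line(s) (total 0); column heights now [4 5 4 4 3], max=5
Drop 4: Z rot2 at col 1 lands with bottom-row=4; cleared 0 line(s) (total 0); column heights now [4 6 6 5 3], max=6
Drop 5: J rot3 at col 1 lands with bottom-row=6; cleared 0 line(s) (total 0); column heights now [4 7 9 5 3], max=9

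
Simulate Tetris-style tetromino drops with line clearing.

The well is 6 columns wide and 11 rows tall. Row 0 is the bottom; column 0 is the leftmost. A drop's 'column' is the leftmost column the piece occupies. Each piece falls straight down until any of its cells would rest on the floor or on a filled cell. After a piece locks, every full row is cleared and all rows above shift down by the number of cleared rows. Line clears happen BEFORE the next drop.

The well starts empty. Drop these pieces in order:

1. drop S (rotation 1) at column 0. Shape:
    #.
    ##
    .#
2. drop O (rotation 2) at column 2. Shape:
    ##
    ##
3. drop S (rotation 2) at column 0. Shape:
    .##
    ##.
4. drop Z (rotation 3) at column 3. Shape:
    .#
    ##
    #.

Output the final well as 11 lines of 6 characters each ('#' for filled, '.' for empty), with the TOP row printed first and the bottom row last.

Drop 1: S rot1 at col 0 lands with bottom-row=0; cleared 0 line(s) (total 0); column heights now [3 2 0 0 0 0], max=3
Drop 2: O rot2 at col 2 lands with bottom-row=0; cleared 0 line(s) (total 0); column heights now [3 2 2 2 0 0], max=3
Drop 3: S rot2 at col 0 lands with bottom-row=3; cleared 0 line(s) (total 0); column heights now [4 5 5 2 0 0], max=5
Drop 4: Z rot3 at col 3 lands with bottom-row=2; cleared 0 line(s) (total 0); column heights now [4 5 5 4 5 0], max=5

Answer: ......
......
......
......
......
......
.##.#.
##.##.
#..#..
####..
.###..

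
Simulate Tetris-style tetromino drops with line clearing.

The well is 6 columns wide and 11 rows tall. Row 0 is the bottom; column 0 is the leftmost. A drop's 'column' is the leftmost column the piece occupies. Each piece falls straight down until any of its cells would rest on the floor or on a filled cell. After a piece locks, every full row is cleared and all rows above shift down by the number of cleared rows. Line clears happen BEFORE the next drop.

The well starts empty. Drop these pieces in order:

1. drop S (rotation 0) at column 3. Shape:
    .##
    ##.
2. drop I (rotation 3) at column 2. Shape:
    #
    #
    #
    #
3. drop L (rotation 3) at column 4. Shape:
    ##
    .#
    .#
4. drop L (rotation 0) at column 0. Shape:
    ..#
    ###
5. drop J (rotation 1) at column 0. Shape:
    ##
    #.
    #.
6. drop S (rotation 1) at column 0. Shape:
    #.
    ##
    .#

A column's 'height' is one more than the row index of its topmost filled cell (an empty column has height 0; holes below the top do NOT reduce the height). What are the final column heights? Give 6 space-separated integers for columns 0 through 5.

Answer: 11 10 6 1 5 5

Derivation:
Drop 1: S rot0 at col 3 lands with bottom-row=0; cleared 0 line(s) (total 0); column heights now [0 0 0 1 2 2], max=2
Drop 2: I rot3 at col 2 lands with bottom-row=0; cleared 0 line(s) (total 0); column heights now [0 0 4 1 2 2], max=4
Drop 3: L rot3 at col 4 lands with bottom-row=2; cleared 0 line(s) (total 0); column heights now [0 0 4 1 5 5], max=5
Drop 4: L rot0 at col 0 lands with bottom-row=4; cleared 0 line(s) (total 0); column heights now [5 5 6 1 5 5], max=6
Drop 5: J rot1 at col 0 lands with bottom-row=5; cleared 0 line(s) (total 0); column heights now [8 8 6 1 5 5], max=8
Drop 6: S rot1 at col 0 lands with bottom-row=8; cleared 0 line(s) (total 0); column heights now [11 10 6 1 5 5], max=11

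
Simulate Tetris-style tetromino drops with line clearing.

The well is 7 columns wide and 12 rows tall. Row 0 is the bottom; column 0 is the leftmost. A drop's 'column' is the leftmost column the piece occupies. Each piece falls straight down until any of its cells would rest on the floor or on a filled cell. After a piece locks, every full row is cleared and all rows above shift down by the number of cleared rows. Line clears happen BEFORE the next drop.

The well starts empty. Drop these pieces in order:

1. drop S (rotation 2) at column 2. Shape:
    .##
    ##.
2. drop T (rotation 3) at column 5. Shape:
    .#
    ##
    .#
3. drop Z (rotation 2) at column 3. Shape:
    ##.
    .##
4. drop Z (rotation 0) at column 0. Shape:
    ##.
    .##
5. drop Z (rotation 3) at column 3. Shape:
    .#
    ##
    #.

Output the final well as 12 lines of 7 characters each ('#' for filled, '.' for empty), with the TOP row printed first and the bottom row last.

Answer: .......
.......
.......
.......
.......
....#..
...##..
...#...
...##..
##..###
.######
..##..#

Derivation:
Drop 1: S rot2 at col 2 lands with bottom-row=0; cleared 0 line(s) (total 0); column heights now [0 0 1 2 2 0 0], max=2
Drop 2: T rot3 at col 5 lands with bottom-row=0; cleared 0 line(s) (total 0); column heights now [0 0 1 2 2 2 3], max=3
Drop 3: Z rot2 at col 3 lands with bottom-row=2; cleared 0 line(s) (total 0); column heights now [0 0 1 4 4 3 3], max=4
Drop 4: Z rot0 at col 0 lands with bottom-row=1; cleared 0 line(s) (total 0); column heights now [3 3 2 4 4 3 3], max=4
Drop 5: Z rot3 at col 3 lands with bottom-row=4; cleared 0 line(s) (total 0); column heights now [3 3 2 6 7 3 3], max=7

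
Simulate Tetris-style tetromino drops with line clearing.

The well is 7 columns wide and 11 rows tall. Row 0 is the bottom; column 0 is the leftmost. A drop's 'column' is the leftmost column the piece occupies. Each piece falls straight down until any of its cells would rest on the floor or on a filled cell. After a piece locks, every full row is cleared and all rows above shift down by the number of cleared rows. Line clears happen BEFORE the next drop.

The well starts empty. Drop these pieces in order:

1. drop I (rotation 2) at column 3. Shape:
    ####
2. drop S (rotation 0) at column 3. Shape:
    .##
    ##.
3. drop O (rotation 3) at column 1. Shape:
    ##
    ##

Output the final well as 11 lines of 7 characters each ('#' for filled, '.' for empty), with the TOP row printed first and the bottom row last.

Answer: .......
.......
.......
.......
.......
.......
.......
.......
....##.
.####..
.######

Derivation:
Drop 1: I rot2 at col 3 lands with bottom-row=0; cleared 0 line(s) (total 0); column heights now [0 0 0 1 1 1 1], max=1
Drop 2: S rot0 at col 3 lands with bottom-row=1; cleared 0 line(s) (total 0); column heights now [0 0 0 2 3 3 1], max=3
Drop 3: O rot3 at col 1 lands with bottom-row=0; cleared 0 line(s) (total 0); column heights now [0 2 2 2 3 3 1], max=3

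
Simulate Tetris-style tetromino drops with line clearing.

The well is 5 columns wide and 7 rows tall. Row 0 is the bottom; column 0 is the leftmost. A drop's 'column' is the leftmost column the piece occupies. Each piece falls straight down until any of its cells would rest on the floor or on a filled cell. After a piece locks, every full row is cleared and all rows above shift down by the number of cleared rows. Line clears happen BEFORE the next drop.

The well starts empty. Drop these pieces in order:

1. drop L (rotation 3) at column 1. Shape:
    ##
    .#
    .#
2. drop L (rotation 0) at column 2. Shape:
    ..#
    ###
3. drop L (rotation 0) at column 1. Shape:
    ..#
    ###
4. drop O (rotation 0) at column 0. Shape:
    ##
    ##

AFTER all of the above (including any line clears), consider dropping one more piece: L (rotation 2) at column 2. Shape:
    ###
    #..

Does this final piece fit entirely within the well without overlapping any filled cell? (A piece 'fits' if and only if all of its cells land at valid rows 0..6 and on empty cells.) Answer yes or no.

Drop 1: L rot3 at col 1 lands with bottom-row=0; cleared 0 line(s) (total 0); column heights now [0 3 3 0 0], max=3
Drop 2: L rot0 at col 2 lands with bottom-row=3; cleared 0 line(s) (total 0); column heights now [0 3 4 4 5], max=5
Drop 3: L rot0 at col 1 lands with bottom-row=4; cleared 0 line(s) (total 0); column heights now [0 5 5 6 5], max=6
Drop 4: O rot0 at col 0 lands with bottom-row=5; cleared 0 line(s) (total 0); column heights now [7 7 5 6 5], max=7
Test piece L rot2 at col 2 (width 3): heights before test = [7 7 5 6 5]; fits = True

Answer: yes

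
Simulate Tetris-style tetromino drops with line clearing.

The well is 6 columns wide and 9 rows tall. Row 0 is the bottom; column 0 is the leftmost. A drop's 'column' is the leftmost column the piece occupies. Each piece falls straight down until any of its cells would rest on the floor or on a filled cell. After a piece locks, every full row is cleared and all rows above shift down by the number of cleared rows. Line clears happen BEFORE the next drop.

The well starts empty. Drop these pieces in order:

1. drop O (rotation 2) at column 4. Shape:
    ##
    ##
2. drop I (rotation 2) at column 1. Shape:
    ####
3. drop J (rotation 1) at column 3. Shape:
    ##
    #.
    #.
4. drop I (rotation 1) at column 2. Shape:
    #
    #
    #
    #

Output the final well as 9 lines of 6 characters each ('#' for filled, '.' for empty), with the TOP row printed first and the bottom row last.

Drop 1: O rot2 at col 4 lands with bottom-row=0; cleared 0 line(s) (total 0); column heights now [0 0 0 0 2 2], max=2
Drop 2: I rot2 at col 1 lands with bottom-row=2; cleared 0 line(s) (total 0); column heights now [0 3 3 3 3 2], max=3
Drop 3: J rot1 at col 3 lands with bottom-row=3; cleared 0 line(s) (total 0); column heights now [0 3 3 6 6 2], max=6
Drop 4: I rot1 at col 2 lands with bottom-row=3; cleared 0 line(s) (total 0); column heights now [0 3 7 6 6 2], max=7

Answer: ......
......
..#...
..###.
..##..
..##..
.####.
....##
....##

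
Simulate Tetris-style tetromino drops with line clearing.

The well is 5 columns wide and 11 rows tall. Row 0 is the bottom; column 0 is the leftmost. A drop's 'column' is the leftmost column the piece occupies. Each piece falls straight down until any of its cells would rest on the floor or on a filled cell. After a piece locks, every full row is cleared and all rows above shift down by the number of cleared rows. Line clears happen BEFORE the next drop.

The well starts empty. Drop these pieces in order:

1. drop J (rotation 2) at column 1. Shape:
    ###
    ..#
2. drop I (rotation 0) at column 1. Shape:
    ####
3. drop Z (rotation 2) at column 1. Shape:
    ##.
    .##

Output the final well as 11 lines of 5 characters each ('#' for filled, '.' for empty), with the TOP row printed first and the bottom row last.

Drop 1: J rot2 at col 1 lands with bottom-row=0; cleared 0 line(s) (total 0); column heights now [0 2 2 2 0], max=2
Drop 2: I rot0 at col 1 lands with bottom-row=2; cleared 0 line(s) (total 0); column heights now [0 3 3 3 3], max=3
Drop 3: Z rot2 at col 1 lands with bottom-row=3; cleared 0 line(s) (total 0); column heights now [0 5 5 4 3], max=5

Answer: .....
.....
.....
.....
.....
.....
.##..
..##.
.####
.###.
...#.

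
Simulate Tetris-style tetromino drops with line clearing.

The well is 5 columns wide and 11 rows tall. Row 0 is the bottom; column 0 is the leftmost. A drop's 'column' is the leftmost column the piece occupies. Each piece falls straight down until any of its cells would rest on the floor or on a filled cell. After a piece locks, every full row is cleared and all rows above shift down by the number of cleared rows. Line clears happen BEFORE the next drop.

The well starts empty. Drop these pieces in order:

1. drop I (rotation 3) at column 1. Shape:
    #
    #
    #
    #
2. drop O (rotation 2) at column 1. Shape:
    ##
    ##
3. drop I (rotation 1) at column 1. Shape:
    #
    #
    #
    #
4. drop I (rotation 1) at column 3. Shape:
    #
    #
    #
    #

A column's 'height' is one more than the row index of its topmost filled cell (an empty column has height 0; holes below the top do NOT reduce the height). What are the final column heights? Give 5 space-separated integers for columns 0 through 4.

Answer: 0 10 6 4 0

Derivation:
Drop 1: I rot3 at col 1 lands with bottom-row=0; cleared 0 line(s) (total 0); column heights now [0 4 0 0 0], max=4
Drop 2: O rot2 at col 1 lands with bottom-row=4; cleared 0 line(s) (total 0); column heights now [0 6 6 0 0], max=6
Drop 3: I rot1 at col 1 lands with bottom-row=6; cleared 0 line(s) (total 0); column heights now [0 10 6 0 0], max=10
Drop 4: I rot1 at col 3 lands with bottom-row=0; cleared 0 line(s) (total 0); column heights now [0 10 6 4 0], max=10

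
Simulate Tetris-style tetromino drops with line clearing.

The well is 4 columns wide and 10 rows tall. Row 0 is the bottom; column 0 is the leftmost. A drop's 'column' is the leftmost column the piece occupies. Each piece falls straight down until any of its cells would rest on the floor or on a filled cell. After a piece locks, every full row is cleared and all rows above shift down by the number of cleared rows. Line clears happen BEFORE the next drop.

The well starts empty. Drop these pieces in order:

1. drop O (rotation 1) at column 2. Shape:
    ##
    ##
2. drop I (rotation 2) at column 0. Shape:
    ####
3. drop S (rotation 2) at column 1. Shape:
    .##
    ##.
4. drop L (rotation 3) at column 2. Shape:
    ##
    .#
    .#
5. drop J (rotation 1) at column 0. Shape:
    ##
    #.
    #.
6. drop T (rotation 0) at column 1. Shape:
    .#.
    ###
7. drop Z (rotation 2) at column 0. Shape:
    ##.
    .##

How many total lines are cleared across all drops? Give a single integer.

Drop 1: O rot1 at col 2 lands with bottom-row=0; cleared 0 line(s) (total 0); column heights now [0 0 2 2], max=2
Drop 2: I rot2 at col 0 lands with bottom-row=2; cleared 1 line(s) (total 1); column heights now [0 0 2 2], max=2
Drop 3: S rot2 at col 1 lands with bottom-row=2; cleared 0 line(s) (total 1); column heights now [0 3 4 4], max=4
Drop 4: L rot3 at col 2 lands with bottom-row=4; cleared 0 line(s) (total 1); column heights now [0 3 7 7], max=7
Drop 5: J rot1 at col 0 lands with bottom-row=1; cleared 1 line(s) (total 2); column heights now [3 3 6 6], max=6
Drop 6: T rot0 at col 1 lands with bottom-row=6; cleared 0 line(s) (total 2); column heights now [3 7 8 7], max=8
Drop 7: Z rot2 at col 0 lands with bottom-row=8; cleared 0 line(s) (total 2); column heights now [10 10 9 7], max=10

Answer: 2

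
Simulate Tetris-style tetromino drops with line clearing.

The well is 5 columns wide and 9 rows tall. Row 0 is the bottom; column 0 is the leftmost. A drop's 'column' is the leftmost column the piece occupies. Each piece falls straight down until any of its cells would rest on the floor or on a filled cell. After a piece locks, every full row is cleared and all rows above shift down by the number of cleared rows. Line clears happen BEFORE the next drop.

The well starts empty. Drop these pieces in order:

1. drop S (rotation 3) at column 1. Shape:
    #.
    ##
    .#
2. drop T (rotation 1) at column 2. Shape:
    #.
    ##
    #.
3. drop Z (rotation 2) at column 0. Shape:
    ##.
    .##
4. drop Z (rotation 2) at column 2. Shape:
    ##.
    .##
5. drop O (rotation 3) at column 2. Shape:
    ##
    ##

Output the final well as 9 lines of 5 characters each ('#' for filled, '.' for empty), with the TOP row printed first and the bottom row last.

Drop 1: S rot3 at col 1 lands with bottom-row=0; cleared 0 line(s) (total 0); column heights now [0 3 2 0 0], max=3
Drop 2: T rot1 at col 2 lands with bottom-row=2; cleared 0 line(s) (total 0); column heights now [0 3 5 4 0], max=5
Drop 3: Z rot2 at col 0 lands with bottom-row=5; cleared 0 line(s) (total 0); column heights now [7 7 6 4 0], max=7
Drop 4: Z rot2 at col 2 lands with bottom-row=5; cleared 0 line(s) (total 0); column heights now [7 7 7 7 6], max=7
Drop 5: O rot3 at col 2 lands with bottom-row=7; cleared 0 line(s) (total 0); column heights now [7 7 9 9 6], max=9

Answer: ..##.
..##.
####.
.####
..#..
..##.
.##..
.##..
..#..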